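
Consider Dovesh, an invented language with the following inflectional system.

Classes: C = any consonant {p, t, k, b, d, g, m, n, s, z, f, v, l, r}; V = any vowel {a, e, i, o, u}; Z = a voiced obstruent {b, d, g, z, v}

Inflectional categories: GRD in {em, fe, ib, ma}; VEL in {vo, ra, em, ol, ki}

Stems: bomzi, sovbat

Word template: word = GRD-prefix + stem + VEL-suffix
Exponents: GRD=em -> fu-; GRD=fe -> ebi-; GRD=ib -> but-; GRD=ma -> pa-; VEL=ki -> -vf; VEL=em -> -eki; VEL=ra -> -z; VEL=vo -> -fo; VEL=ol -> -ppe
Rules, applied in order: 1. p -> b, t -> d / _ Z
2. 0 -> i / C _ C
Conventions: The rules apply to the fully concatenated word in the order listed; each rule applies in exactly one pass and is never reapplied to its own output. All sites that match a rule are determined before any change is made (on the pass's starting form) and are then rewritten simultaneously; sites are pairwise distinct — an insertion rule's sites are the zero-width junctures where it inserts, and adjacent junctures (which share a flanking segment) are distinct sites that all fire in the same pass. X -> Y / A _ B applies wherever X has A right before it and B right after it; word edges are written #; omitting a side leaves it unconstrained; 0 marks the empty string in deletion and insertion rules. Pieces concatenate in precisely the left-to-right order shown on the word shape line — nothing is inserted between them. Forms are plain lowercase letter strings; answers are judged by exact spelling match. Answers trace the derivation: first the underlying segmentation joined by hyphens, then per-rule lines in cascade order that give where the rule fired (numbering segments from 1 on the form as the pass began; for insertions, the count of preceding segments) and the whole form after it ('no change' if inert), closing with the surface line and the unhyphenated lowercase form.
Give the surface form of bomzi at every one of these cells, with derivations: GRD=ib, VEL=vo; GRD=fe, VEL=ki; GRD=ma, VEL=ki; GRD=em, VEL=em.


cell GRD=ib, VEL=vo:
underlying: but-bomzi-fo
1. p -> b, t -> d / _ Z: fires at position(s) 3: budbomzifo
2. 0 -> i / C _ C: inserts after position(s) 3, 6: budibomizifo
surface: budibomizifo

cell GRD=fe, VEL=ki:
underlying: ebi-bomzi-vf
1. p -> b, t -> d / _ Z: no change
2. 0 -> i / C _ C: inserts after position(s) 6, 9: ebibomizivif
surface: ebibomizivif

cell GRD=ma, VEL=ki:
underlying: pa-bomzi-vf
1. p -> b, t -> d / _ Z: no change
2. 0 -> i / C _ C: inserts after position(s) 5, 8: pabomizivif
surface: pabomizivif

cell GRD=em, VEL=em:
underlying: fu-bomzi-eki
1. p -> b, t -> d / _ Z: no change
2. 0 -> i / C _ C: inserts after position(s) 5: fubomizieki
surface: fubomizieki


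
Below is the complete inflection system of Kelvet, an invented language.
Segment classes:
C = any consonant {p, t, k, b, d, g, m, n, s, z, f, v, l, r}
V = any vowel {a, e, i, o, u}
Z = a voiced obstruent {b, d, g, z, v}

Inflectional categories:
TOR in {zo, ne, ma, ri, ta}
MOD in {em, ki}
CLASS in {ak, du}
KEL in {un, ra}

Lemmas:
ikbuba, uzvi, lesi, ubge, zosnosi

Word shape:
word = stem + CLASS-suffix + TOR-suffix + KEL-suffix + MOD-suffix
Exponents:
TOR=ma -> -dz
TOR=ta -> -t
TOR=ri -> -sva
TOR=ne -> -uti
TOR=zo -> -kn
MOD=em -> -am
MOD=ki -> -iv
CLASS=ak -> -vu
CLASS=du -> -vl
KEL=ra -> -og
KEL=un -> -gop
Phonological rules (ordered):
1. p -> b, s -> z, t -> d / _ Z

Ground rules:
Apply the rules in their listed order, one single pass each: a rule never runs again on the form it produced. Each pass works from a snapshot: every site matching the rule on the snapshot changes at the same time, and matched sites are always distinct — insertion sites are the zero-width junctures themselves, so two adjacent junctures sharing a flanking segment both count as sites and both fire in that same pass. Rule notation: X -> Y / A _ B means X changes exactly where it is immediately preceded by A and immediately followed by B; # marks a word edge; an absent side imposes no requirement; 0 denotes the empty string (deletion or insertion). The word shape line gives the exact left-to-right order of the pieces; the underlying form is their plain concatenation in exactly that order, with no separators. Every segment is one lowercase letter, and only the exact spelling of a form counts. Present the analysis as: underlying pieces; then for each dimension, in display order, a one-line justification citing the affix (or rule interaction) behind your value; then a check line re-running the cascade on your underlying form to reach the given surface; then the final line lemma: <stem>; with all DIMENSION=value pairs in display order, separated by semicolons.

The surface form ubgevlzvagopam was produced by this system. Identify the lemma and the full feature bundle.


underlying: ubge-vl-sva-gop-am
TOR=ri - signalled by the affix -sva
MOD=em - signalled by the affix -am
CLASS=du - signalled by the affix -vl
KEL=un - signalled by the affix -gop
check: ubgevlsvagopam -> ubgevlzvagopam
lemma: ubge; TOR=ri; MOD=em; CLASS=du; KEL=un


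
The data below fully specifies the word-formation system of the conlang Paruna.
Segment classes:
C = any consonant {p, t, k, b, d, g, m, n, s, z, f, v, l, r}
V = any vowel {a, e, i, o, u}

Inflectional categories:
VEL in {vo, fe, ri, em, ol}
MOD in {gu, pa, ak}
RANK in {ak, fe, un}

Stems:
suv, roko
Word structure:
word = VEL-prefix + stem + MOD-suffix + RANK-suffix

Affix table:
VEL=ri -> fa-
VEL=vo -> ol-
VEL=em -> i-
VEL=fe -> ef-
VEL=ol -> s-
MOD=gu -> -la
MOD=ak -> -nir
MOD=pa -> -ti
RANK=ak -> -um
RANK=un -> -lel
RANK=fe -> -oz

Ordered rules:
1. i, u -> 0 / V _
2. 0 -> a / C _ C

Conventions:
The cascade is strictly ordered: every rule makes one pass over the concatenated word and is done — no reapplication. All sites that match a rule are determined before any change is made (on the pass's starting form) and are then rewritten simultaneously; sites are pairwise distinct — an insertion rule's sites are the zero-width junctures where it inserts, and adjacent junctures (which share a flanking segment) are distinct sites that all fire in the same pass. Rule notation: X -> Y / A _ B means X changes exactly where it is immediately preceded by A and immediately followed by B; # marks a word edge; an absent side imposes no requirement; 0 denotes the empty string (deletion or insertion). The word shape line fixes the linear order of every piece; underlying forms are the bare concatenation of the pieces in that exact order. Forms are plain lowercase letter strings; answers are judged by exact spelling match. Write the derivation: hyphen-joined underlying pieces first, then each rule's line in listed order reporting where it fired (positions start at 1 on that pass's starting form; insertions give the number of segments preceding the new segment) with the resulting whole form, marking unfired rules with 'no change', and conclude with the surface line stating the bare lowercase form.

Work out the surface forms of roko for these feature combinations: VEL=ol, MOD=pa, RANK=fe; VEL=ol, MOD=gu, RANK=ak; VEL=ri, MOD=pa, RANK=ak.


cell VEL=ol, MOD=pa, RANK=fe:
underlying: s-roko-ti-oz
1. i, u -> 0 / V _: no change
2. 0 -> a / C _ C: inserts after position(s) 1: sarokotioz
surface: sarokotioz

cell VEL=ol, MOD=gu, RANK=ak:
underlying: s-roko-la-um
1. i, u -> 0 / V _: fires at position(s) 8: srokolam
2. 0 -> a / C _ C: inserts after position(s) 1: sarokolam
surface: sarokolam

cell VEL=ri, MOD=pa, RANK=ak:
underlying: fa-roko-ti-um
1. i, u -> 0 / V _: fires at position(s) 9: farokotim
2. 0 -> a / C _ C: no change
surface: farokotim


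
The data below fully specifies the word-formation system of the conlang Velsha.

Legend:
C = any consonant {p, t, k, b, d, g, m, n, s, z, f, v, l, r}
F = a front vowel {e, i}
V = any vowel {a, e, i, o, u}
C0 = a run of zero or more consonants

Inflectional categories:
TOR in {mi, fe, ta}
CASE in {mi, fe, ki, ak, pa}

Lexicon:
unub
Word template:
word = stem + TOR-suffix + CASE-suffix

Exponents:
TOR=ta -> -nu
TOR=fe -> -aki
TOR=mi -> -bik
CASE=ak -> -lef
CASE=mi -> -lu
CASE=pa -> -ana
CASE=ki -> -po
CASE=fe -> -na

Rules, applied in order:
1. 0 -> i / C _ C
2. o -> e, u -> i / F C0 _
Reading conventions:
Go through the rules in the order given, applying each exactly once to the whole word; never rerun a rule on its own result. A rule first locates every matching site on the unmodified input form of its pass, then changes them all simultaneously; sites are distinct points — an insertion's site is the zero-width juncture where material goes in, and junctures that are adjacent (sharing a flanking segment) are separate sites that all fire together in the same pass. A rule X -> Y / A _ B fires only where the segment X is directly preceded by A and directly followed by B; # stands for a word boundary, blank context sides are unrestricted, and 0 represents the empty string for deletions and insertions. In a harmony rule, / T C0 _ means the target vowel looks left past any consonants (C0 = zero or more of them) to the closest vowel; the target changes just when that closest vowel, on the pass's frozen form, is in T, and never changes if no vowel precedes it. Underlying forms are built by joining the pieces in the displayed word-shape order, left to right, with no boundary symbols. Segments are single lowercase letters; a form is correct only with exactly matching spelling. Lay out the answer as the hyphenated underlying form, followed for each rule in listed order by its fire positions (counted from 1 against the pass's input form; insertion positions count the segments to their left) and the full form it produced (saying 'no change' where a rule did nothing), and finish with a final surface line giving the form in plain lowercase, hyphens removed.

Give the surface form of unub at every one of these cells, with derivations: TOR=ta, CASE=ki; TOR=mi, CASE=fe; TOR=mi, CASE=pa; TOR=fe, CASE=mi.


cell TOR=ta, CASE=ki:
underlying: unub-nu-po
1. 0 -> i / C _ C: inserts after position(s) 4: unubinupo
2. o -> e, u -> i / F C0 _: fires at position(s) 7: unubinipo
surface: unubinipo

cell TOR=mi, CASE=fe:
underlying: unub-bik-na
1. 0 -> i / C _ C: inserts after position(s) 4, 7: unubibikina
2. o -> e, u -> i / F C0 _: no change
surface: unubibikina

cell TOR=mi, CASE=pa:
underlying: unub-bik-ana
1. 0 -> i / C _ C: inserts after position(s) 4: unubibikana
2. o -> e, u -> i / F C0 _: no change
surface: unubibikana

cell TOR=fe, CASE=mi:
underlying: unub-aki-lu
1. 0 -> i / C _ C: no change
2. o -> e, u -> i / F C0 _: fires at position(s) 9: unubakili
surface: unubakili


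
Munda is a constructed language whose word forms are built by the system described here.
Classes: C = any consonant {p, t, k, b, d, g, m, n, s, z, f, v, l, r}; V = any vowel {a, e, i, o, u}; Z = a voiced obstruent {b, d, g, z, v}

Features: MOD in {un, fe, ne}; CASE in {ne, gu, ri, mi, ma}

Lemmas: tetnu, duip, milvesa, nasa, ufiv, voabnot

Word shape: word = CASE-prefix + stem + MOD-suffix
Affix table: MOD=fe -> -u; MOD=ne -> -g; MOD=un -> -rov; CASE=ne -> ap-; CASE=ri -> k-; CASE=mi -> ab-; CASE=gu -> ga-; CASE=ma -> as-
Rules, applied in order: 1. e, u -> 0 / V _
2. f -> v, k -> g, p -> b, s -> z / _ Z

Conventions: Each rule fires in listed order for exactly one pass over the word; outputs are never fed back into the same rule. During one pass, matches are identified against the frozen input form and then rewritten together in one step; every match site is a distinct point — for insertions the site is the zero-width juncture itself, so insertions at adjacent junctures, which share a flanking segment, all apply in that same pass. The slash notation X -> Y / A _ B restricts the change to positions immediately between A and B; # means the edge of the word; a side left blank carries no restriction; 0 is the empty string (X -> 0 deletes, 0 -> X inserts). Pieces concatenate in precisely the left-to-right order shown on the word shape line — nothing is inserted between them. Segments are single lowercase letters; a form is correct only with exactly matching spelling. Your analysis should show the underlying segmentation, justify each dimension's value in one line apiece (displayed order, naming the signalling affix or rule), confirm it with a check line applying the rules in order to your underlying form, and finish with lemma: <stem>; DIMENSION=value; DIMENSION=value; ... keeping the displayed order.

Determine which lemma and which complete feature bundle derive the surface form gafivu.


underlying: ga-ufiv-u
MOD=fe - signalled by the affix -u
CASE=gu - signalled by the affix ga-
check: gaufivu -> gafivu -> gafivu
lemma: ufiv; MOD=fe; CASE=gu


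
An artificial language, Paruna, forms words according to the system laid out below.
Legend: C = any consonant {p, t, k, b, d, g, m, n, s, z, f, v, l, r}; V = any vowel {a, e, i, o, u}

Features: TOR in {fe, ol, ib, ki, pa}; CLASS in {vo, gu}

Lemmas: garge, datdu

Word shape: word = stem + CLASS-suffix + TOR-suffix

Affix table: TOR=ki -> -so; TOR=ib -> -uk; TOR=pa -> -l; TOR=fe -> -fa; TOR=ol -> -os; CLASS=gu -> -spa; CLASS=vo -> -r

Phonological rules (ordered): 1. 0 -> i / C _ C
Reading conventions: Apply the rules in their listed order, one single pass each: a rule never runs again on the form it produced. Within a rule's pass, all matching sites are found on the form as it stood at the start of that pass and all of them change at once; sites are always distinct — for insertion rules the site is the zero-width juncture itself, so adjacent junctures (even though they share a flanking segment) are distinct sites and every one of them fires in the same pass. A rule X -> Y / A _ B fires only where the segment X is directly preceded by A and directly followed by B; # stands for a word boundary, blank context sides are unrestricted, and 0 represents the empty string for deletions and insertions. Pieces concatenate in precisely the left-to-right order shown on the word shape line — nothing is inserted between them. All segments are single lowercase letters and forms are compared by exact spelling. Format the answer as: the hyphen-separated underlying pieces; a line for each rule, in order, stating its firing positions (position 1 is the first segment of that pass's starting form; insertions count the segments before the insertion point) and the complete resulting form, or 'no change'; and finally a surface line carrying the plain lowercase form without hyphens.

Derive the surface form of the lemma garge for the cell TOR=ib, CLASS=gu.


underlying: garge-spa-uk
1. 0 -> i / C _ C: inserts after position(s) 3, 6: garigesipauk
surface: garigesipauk


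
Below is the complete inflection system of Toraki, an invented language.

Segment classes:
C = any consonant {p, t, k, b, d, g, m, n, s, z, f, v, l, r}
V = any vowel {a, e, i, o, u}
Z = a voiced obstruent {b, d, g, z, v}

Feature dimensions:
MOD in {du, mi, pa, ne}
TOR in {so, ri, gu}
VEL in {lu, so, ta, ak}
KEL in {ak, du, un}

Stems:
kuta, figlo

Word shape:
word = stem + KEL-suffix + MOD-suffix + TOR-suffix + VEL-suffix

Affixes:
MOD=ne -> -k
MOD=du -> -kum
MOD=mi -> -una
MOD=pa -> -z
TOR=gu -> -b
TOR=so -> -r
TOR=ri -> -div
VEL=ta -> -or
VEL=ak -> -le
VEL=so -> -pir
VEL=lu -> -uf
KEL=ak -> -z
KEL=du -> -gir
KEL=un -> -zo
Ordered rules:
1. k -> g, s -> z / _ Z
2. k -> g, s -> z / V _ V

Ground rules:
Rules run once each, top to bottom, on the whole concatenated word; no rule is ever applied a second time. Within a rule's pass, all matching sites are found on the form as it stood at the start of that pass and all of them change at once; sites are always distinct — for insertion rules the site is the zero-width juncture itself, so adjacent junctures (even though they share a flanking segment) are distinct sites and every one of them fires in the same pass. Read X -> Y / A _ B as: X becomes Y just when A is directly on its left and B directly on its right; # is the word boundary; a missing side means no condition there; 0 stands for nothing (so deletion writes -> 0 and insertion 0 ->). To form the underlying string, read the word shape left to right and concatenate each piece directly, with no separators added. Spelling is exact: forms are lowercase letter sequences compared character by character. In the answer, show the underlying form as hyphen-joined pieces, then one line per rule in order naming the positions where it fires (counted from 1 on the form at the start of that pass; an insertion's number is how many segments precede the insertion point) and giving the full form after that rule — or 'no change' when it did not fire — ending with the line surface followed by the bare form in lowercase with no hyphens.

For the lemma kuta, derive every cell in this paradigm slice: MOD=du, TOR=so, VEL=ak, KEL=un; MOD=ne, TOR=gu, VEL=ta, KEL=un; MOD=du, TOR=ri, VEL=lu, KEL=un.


cell MOD=du, TOR=so, VEL=ak, KEL=un:
underlying: kuta-zo-kum-r-le
1. k -> g, s -> z / _ Z: no change
2. k -> g, s -> z / V _ V: fires at position(s) 7: kutazogumrle
surface: kutazogumrle

cell MOD=ne, TOR=gu, VEL=ta, KEL=un:
underlying: kuta-zo-k-b-or
1. k -> g, s -> z / _ Z: fires at position(s) 7: kutazogbor
2. k -> g, s -> z / V _ V: no change
surface: kutazogbor

cell MOD=du, TOR=ri, VEL=lu, KEL=un:
underlying: kuta-zo-kum-div-uf
1. k -> g, s -> z / _ Z: no change
2. k -> g, s -> z / V _ V: fires at position(s) 7: kutazogumdivuf
surface: kutazogumdivuf


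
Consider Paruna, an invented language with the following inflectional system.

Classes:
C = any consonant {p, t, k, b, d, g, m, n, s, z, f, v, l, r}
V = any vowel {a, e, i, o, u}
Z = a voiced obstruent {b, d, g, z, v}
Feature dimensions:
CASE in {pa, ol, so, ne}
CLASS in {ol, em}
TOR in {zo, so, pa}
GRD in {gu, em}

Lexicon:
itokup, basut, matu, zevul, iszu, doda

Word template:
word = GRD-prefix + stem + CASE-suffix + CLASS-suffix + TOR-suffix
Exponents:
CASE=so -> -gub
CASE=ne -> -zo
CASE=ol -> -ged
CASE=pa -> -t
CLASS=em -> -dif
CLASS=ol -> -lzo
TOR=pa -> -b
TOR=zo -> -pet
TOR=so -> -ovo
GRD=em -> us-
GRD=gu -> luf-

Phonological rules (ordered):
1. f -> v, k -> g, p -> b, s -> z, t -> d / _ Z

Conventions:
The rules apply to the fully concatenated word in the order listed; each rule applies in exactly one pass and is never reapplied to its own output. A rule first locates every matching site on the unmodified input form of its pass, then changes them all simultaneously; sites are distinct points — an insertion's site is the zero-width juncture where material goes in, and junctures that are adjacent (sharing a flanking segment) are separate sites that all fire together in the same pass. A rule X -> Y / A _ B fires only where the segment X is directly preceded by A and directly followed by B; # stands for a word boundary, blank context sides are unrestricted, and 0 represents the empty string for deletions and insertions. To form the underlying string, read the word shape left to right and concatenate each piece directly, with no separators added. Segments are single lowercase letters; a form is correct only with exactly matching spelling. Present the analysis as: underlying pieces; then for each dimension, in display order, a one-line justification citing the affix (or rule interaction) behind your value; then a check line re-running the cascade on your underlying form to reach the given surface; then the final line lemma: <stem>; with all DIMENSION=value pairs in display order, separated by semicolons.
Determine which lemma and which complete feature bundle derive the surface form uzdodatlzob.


underlying: us-doda-t-lzo-b
CASE=pa - signalled by the affix -t
CLASS=ol - signalled by the affix -lzo
TOR=pa - signalled by the affix -b
GRD=em - signalled by the affix us-
check: usdodatlzob -> uzdodatlzob
lemma: doda; CASE=pa; CLASS=ol; TOR=pa; GRD=em


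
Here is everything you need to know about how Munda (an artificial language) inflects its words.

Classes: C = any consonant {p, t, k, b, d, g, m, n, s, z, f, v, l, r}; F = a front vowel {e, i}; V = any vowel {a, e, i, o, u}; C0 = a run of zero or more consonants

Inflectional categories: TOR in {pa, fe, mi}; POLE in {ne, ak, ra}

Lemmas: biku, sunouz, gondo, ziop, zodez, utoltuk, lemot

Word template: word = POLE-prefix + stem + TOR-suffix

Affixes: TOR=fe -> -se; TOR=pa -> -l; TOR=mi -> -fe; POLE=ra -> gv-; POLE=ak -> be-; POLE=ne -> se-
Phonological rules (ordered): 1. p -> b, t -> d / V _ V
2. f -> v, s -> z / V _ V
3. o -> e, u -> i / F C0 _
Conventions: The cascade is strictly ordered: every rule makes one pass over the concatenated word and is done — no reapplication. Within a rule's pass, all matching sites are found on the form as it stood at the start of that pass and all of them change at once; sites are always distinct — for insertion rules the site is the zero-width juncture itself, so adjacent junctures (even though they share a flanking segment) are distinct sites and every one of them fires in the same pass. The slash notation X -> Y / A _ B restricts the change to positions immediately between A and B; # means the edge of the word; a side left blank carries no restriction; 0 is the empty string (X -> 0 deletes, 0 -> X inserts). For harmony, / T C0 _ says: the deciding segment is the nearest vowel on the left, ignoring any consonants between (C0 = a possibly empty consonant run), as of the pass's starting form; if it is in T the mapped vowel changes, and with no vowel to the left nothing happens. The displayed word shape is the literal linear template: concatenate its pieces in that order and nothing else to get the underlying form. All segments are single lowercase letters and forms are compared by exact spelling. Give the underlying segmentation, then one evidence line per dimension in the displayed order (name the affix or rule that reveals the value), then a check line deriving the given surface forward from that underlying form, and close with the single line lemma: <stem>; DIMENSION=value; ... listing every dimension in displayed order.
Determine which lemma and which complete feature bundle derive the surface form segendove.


underlying: se-gondo-fe
TOR=mi - signalled by the affix -fe
POLE=ne - signalled by the affix se-
check: segondofe -> segondofe -> segondove -> segendove
lemma: gondo; TOR=mi; POLE=ne


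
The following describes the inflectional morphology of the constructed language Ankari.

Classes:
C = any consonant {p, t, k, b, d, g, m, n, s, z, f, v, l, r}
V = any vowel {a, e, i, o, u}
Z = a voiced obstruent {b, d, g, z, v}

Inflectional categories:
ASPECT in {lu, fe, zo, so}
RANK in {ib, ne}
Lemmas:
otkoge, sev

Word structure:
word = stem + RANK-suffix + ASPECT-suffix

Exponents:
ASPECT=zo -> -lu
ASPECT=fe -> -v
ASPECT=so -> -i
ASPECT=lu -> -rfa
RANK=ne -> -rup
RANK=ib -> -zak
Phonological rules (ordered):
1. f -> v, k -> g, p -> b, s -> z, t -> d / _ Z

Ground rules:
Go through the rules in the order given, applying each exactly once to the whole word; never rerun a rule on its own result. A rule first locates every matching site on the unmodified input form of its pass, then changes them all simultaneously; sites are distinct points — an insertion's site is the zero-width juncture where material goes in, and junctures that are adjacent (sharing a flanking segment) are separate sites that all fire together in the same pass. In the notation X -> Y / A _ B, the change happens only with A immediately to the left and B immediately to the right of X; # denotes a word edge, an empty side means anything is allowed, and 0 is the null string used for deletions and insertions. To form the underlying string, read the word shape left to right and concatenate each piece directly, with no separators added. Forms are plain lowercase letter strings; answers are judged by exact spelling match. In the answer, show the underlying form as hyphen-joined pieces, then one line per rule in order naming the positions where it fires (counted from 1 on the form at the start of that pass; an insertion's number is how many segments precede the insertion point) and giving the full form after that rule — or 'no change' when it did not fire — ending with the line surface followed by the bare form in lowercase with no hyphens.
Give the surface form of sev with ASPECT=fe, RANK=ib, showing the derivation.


underlying: sev-zak-v
1. f -> v, k -> g, p -> b, s -> z, t -> d / _ Z: fires at position(s) 6: sevzagv
surface: sevzagv


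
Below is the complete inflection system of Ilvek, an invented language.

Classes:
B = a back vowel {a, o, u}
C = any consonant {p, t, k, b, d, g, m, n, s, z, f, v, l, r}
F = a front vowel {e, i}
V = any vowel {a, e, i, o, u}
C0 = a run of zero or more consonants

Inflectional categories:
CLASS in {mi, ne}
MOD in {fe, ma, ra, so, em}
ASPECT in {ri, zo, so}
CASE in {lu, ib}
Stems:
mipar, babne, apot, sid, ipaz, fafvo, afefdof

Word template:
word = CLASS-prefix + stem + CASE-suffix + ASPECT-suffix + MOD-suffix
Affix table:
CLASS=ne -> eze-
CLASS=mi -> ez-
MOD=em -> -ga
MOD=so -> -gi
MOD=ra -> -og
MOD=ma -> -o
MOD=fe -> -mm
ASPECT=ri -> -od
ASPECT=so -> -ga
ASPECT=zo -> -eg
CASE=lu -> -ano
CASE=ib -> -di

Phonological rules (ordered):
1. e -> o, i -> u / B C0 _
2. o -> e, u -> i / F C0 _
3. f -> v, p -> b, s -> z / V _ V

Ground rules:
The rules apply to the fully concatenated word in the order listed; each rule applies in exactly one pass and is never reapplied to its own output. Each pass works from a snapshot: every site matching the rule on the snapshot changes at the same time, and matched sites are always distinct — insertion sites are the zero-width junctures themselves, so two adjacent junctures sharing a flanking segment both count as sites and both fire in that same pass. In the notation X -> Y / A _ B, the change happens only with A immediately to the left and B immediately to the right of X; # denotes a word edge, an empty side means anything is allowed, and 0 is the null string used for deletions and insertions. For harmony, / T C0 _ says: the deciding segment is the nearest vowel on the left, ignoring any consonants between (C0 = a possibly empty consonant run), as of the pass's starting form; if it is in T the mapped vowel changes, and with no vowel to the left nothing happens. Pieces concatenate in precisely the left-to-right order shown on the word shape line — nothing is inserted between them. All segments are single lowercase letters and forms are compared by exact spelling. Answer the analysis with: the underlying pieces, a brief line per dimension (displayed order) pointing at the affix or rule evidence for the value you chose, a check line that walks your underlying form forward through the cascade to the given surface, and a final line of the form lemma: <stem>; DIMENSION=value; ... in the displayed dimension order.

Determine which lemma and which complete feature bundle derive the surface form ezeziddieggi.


underlying: eze-sid-di-eg-gi
CLASS=ne - signalled by the affix eze-
MOD=so - signalled by the affix -gi
ASPECT=zo - signalled by the affix -eg
CASE=ib - signalled by the affix -di
check: ezesiddieggi -> ezesiddieggi -> ezesiddieggi -> ezeziddieggi
lemma: sid; CLASS=ne; MOD=so; ASPECT=zo; CASE=ib


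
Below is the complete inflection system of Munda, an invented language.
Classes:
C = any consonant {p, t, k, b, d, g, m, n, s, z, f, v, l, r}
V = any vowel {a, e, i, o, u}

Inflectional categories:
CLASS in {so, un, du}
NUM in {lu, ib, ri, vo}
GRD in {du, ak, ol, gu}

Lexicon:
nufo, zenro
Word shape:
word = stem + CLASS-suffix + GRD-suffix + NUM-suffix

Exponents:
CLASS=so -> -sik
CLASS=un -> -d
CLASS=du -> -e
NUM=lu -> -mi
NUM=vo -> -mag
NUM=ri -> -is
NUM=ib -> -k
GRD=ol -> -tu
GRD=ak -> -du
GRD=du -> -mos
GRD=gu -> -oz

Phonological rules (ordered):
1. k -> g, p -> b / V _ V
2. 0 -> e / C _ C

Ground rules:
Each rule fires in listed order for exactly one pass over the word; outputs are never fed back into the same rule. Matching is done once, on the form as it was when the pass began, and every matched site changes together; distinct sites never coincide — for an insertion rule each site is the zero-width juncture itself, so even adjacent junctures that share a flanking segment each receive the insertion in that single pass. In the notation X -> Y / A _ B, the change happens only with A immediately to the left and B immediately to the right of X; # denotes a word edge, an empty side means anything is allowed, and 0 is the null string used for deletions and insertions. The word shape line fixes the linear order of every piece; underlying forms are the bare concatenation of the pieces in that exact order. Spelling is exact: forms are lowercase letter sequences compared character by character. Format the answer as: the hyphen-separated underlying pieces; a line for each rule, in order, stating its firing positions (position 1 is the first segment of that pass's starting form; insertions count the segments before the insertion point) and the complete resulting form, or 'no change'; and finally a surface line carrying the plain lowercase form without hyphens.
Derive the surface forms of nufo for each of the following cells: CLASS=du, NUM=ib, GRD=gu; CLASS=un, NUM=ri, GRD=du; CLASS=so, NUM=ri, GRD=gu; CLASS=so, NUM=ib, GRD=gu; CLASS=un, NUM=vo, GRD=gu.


cell CLASS=du, NUM=ib, GRD=gu:
underlying: nufo-e-oz-k
1. k -> g, p -> b / V _ V: no change
2. 0 -> e / C _ C: inserts after position(s) 7: nufoeozek
surface: nufoeozek

cell CLASS=un, NUM=ri, GRD=du:
underlying: nufo-d-mos-is
1. k -> g, p -> b / V _ V: no change
2. 0 -> e / C _ C: inserts after position(s) 5: nufodemosis
surface: nufodemosis

cell CLASS=so, NUM=ri, GRD=gu:
underlying: nufo-sik-oz-is
1. k -> g, p -> b / V _ V: fires at position(s) 7: nufosigozis
2. 0 -> e / C _ C: no change
surface: nufosigozis

cell CLASS=so, NUM=ib, GRD=gu:
underlying: nufo-sik-oz-k
1. k -> g, p -> b / V _ V: fires at position(s) 7: nufosigozk
2. 0 -> e / C _ C: inserts after position(s) 9: nufosigozek
surface: nufosigozek

cell CLASS=un, NUM=vo, GRD=gu:
underlying: nufo-d-oz-mag
1. k -> g, p -> b / V _ V: no change
2. 0 -> e / C _ C: inserts after position(s) 7: nufodozemag
surface: nufodozemag


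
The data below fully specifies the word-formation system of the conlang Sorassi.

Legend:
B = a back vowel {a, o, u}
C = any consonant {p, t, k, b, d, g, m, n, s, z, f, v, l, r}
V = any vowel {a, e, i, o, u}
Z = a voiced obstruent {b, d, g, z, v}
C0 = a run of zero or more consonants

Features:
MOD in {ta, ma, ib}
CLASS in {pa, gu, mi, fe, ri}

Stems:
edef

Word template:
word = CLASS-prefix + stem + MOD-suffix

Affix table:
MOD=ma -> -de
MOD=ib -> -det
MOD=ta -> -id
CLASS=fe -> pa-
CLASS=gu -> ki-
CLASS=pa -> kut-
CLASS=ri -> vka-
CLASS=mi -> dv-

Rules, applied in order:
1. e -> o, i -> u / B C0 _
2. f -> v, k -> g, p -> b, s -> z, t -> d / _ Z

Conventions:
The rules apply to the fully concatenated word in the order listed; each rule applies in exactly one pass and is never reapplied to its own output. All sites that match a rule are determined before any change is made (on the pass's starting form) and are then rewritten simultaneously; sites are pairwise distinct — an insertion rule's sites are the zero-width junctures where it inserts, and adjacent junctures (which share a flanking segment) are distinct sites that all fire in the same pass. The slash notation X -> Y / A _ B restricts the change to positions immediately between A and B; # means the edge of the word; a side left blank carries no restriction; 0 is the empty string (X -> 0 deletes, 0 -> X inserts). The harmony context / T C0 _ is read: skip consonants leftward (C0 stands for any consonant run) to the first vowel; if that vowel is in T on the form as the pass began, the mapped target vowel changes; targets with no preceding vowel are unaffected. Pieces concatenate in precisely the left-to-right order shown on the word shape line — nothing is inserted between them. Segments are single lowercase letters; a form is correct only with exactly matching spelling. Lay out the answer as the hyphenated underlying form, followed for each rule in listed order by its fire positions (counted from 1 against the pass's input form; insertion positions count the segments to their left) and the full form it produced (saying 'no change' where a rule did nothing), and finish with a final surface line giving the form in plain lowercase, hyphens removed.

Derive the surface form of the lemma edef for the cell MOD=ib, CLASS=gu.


underlying: ki-edef-det
1. e -> o, i -> u / B C0 _: no change
2. f -> v, k -> g, p -> b, s -> z, t -> d / _ Z: fires at position(s) 6: kiedevdet
surface: kiedevdet


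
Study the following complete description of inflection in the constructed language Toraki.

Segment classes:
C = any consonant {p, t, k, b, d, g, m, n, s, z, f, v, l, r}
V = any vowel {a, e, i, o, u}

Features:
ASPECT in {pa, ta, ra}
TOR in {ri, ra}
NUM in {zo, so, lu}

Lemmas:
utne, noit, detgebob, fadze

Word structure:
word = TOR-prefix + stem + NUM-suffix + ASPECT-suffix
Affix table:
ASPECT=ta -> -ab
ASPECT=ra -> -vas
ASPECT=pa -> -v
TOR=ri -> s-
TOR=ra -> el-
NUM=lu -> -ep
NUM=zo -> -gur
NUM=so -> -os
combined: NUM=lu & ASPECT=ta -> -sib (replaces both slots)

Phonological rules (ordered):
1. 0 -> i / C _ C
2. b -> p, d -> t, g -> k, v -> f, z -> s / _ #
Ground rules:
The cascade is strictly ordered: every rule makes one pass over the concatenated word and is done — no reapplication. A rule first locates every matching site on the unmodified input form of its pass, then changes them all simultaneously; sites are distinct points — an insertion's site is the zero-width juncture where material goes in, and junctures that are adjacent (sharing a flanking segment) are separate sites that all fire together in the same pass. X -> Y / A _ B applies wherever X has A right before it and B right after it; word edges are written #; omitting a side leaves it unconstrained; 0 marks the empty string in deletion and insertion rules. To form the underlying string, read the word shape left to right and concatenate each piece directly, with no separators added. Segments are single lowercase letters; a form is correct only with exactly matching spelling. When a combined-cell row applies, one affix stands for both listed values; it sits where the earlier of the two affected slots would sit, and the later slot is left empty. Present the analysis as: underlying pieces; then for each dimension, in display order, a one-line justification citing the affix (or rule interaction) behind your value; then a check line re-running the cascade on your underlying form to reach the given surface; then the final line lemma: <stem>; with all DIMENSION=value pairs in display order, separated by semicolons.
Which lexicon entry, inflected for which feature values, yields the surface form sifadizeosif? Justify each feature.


underlying: s-fadze-os-v
ASPECT=pa - signalled by the affix -v
TOR=ri - signalled by the affix s-
NUM=so - signalled by the affix -os
check: sfadzeosv -> sifadizeosiv -> sifadizeosif
lemma: fadze; ASPECT=pa; TOR=ri; NUM=so


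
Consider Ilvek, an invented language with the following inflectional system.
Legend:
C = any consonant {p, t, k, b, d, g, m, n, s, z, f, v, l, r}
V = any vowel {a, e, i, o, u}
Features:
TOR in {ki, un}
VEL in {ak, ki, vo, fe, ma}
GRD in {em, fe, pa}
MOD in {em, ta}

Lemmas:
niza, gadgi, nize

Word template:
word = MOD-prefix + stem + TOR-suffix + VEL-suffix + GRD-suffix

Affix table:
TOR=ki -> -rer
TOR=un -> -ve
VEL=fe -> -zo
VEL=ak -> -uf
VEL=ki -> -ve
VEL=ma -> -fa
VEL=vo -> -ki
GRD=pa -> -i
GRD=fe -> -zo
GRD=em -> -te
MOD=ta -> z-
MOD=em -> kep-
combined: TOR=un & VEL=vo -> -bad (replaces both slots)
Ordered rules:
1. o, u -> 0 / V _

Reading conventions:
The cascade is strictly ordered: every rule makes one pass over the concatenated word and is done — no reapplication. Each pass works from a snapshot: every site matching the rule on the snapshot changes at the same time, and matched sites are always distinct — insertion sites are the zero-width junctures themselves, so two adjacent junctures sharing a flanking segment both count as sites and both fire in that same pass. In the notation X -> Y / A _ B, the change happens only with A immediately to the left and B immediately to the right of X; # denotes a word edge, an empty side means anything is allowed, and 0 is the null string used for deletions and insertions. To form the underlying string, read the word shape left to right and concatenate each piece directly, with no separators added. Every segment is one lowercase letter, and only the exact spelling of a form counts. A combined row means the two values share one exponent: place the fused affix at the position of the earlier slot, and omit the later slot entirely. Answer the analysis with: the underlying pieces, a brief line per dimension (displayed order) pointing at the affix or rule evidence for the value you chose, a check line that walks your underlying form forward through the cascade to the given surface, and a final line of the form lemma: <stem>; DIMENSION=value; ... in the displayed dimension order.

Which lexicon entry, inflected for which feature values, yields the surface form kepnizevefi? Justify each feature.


underlying: kep-nize-ve-uf-i
TOR=un - signalled by the affix -ve
VEL=ak - signalled by the affix -uf
GRD=pa - signalled by the affix -i
MOD=em - signalled by the affix kep-
check: kepnizeveufi -> kepnizevefi
lemma: nize; TOR=un; VEL=ak; GRD=pa; MOD=em


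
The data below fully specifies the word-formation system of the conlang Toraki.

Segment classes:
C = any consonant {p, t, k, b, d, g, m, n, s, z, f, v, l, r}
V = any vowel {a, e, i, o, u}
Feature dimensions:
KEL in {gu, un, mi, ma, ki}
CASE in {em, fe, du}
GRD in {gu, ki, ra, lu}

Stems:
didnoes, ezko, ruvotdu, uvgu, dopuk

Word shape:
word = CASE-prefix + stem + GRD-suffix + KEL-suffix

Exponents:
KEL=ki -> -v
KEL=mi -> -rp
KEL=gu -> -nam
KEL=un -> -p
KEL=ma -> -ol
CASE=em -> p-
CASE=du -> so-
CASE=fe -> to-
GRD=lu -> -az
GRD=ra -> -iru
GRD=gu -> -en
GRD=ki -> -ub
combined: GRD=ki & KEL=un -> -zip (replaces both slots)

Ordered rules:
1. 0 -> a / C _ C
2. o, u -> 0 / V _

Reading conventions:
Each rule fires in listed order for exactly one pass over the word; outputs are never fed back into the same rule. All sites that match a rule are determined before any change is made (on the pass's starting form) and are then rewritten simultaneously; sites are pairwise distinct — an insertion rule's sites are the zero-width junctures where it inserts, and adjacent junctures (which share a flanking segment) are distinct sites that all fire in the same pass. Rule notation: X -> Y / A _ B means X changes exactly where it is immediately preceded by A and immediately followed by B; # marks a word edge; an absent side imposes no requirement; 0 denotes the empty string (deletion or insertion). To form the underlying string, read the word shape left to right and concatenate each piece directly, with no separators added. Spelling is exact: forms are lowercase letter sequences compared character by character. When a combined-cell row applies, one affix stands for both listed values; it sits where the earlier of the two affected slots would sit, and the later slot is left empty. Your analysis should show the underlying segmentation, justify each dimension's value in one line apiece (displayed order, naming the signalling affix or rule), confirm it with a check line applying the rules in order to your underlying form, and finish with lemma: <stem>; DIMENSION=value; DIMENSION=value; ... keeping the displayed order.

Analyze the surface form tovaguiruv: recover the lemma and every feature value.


underlying: to-uvgu-iru-v
KEL=ki - signalled by the affix -v
CASE=fe - signalled by the affix to-
GRD=ra - signalled by the affix -iru
check: touvguiruv -> touvaguiruv -> tovaguiruv
lemma: uvgu; KEL=ki; CASE=fe; GRD=ra


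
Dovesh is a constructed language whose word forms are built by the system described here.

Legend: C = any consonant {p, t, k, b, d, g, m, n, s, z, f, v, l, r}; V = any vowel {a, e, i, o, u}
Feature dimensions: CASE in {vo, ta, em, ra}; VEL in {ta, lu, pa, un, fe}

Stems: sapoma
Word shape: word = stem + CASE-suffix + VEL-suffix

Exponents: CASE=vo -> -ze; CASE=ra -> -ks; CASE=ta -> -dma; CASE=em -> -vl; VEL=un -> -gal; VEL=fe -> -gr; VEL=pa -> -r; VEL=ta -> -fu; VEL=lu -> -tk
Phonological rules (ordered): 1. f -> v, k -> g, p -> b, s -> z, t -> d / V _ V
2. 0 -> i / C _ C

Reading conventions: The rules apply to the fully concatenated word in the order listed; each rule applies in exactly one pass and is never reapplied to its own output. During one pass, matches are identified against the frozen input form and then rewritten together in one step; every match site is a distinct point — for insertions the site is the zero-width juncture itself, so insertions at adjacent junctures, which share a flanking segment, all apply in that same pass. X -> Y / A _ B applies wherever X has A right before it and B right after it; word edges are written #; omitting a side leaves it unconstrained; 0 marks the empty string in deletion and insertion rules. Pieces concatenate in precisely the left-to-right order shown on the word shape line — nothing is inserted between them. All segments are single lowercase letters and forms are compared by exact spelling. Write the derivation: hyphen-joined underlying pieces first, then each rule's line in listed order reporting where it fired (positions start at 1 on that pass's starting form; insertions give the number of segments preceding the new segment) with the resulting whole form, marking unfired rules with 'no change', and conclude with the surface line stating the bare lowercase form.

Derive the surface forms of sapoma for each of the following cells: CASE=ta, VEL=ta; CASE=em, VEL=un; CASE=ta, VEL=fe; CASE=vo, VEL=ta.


cell CASE=ta, VEL=ta:
underlying: sapoma-dma-fu
1. f -> v, k -> g, p -> b, s -> z, t -> d / V _ V: fires at position(s) 3, 10: sabomadmavu
2. 0 -> i / C _ C: inserts after position(s) 7: sabomadimavu
surface: sabomadimavu

cell CASE=em, VEL=un:
underlying: sapoma-vl-gal
1. f -> v, k -> g, p -> b, s -> z, t -> d / V _ V: fires at position(s) 3: sabomavlgal
2. 0 -> i / C _ C: inserts after position(s) 7, 8: sabomaviligal
surface: sabomaviligal

cell CASE=ta, VEL=fe:
underlying: sapoma-dma-gr
1. f -> v, k -> g, p -> b, s -> z, t -> d / V _ V: fires at position(s) 3: sabomadmagr
2. 0 -> i / C _ C: inserts after position(s) 7, 10: sabomadimagir
surface: sabomadimagir

cell CASE=vo, VEL=ta:
underlying: sapoma-ze-fu
1. f -> v, k -> g, p -> b, s -> z, t -> d / V _ V: fires at position(s) 3, 9: sabomazevu
2. 0 -> i / C _ C: no change
surface: sabomazevu
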